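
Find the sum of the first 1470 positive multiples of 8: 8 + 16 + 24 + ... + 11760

Factor out 8: = 8(1 + 2 + ... + 1470) = 8 × n(n+1)/2
= 8 × 1470×1471/2
= 8 × 1081185
= 8649480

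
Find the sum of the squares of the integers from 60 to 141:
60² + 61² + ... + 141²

Use ∑_{k=1}^{n} k² = n(n+1)(2n+1)/6, then subtract the first 59 terms.
∑_{k=1}^{141} k² = 141×142×283/6 = 944371
∑_{k=1}^{59} k² = 59×60×119/6 = 70210
∑_{k=60}^{141} k² = 944371 - 70210 = 874161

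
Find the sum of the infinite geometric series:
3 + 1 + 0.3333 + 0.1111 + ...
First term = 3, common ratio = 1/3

For |r| < 1, S = a / (1 - r)
S = 3 / (1 - (1/3))
S = 3 / (2/3)
S = 9/2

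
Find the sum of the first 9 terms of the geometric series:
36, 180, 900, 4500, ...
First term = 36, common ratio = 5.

Sₙ = a(1 - rⁿ) / (1 - r)
S_9 = 36(1 - 5^9) / (1 - 5)
S_9 = 36(1 - 1953125) / (-4)
S_9 = 17578116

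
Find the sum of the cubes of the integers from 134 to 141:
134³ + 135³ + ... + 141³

Use ∑_{k=1}^{n} k³ = [n(n+1)/2]², then subtract the first 133 terms.
∑_{k=1}^{141} k³ = [141×142/2]² = 10011² = 100220121
∑_{k=1}^{133} k³ = [133×134/2]² = 8911² = 79405921
∑_{k=134}^{141} k³ = 100220121 - 79405921 = 20814200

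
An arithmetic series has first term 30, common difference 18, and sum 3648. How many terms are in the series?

Using S = n/2 × [2a + (n-1)d]
3648 = n/2 × [2(30) + (n-1)(18)]
3648 = n/2 × [60 + 18n - 18]
7296 = n × [42 + 18n]
18n² + (42)n - 7296 = 0
Discriminant: Δ = (42)² - 4(18)(-7296) = 1764 + 525312 = 527076
√Δ = 726
n = [-(42) + √Δ] / (2·18) = (-42 + 726) / 36 = 684 / 36 = 19
(The negative root is discarded since n must be a positive integer.)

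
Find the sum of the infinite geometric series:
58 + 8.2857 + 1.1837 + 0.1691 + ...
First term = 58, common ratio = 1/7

For |r| < 1, S = a / (1 - r)
S = 58 / (1 - (1/7))
S = 58 / (6/7)
S = 203/3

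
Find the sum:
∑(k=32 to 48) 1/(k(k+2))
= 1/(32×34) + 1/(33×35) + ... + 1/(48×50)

Partial fractions: 1/(k(k+2)) = (1/2)[1/k - 1/(k+2)]
Telescoping leaves the first two and last two terms:
= (1/2)[1/32 + 1/33 - 1/49 - 1/50]
= 27353/2587200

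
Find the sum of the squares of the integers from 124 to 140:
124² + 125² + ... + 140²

Use ∑_{k=1}^{n} k² = n(n+1)(2n+1)/6, then subtract the first 123 terms.
∑_{k=1}^{140} k² = 140×141×281/6 = 924490
∑_{k=1}^{123} k² = 123×124×247/6 = 627874
∑_{k=124}^{140} k² = 924490 - 627874 = 296616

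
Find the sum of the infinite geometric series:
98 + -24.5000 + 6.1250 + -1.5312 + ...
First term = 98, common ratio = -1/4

For |r| < 1, S = a / (1 - r)
S = 98 / (1 - (-1/4))
S = 98 / (5/4)
S = 392/5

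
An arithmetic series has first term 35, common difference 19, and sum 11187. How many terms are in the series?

Using S = n/2 × [2a + (n-1)d]
11187 = n/2 × [2(35) + (n-1)(19)]
11187 = n/2 × [70 + 19n - 19]
22374 = n × [51 + 19n]
19n² + (51)n - 22374 = 0
Discriminant: Δ = (51)² - 4(19)(-22374) = 2601 + 1700424 = 1703025
√Δ = 1305
n = [-(51) + √Δ] / (2·19) = (-51 + 1305) / 38 = 1254 / 38 = 33
(The negative root is discarded since n must be a positive integer.)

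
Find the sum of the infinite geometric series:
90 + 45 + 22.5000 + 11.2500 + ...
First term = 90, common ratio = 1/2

For |r| < 1, S = a / (1 - r)
S = 90 / (1 - (1/2))
S = 90 / (1/2)
S = 180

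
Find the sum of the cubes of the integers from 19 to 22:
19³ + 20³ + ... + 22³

Use ∑_{k=1}^{n} k³ = [n(n+1)/2]², then subtract the first 18 terms.
∑_{k=1}^{22} k³ = [22×23/2]² = 253² = 64009
∑_{k=1}^{18} k³ = [18×19/2]² = 171² = 29241
∑_{k=19}^{22} k³ = 64009 - 29241 = 34768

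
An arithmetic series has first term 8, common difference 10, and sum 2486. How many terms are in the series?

Using S = n/2 × [2a + (n-1)d]
2486 = n/2 × [2(8) + (n-1)(10)]
2486 = n/2 × [16 + 10n - 10]
4972 = n × [6 + 10n]
10n² + (6)n - 4972 = 0
Discriminant: Δ = (6)² - 4(10)(-4972) = 36 + 198880 = 198916
√Δ = 446
n = [-(6) + √Δ] / (2·10) = (-6 + 446) / 20 = 440 / 20 = 22
(The negative root is discarded since n must be a positive integer.)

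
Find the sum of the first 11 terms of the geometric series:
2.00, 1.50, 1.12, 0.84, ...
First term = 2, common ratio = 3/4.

Sₙ = a(1 - rⁿ) / (1 - r)
S_11 = 2(1 - (3/4)^11) / (1 - (3/4))
S_11 = 2(1 - (177147/4194304)) / (1/4)
S_11 = 4017157/524288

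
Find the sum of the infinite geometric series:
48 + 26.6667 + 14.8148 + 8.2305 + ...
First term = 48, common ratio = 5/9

For |r| < 1, S = a / (1 - r)
S = 48 / (1 - (5/9))
S = 48 / (4/9)
S = 108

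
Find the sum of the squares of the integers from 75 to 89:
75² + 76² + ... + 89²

Use ∑_{k=1}^{n} k² = n(n+1)(2n+1)/6, then subtract the first 74 terms.
∑_{k=1}^{89} k² = 89×90×179/6 = 238965
∑_{k=1}^{74} k² = 74×75×149/6 = 137825
∑_{k=75}^{89} k² = 238965 - 137825 = 101140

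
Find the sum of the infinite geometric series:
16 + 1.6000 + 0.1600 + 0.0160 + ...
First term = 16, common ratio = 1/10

For |r| < 1, S = a / (1 - r)
S = 16 / (1 - (1/10))
S = 16 / (9/10)
S = 160/9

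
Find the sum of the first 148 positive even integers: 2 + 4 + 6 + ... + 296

Sum of first n even numbers = n(n+1)
= 148×149
= 22052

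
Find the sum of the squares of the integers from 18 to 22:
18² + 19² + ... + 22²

Use ∑_{k=1}^{n} k² = n(n+1)(2n+1)/6, then subtract the first 17 terms.
∑_{k=1}^{22} k² = 22×23×45/6 = 3795
∑_{k=1}^{17} k² = 17×18×35/6 = 1785
∑_{k=18}^{22} k² = 3795 - 1785 = 2010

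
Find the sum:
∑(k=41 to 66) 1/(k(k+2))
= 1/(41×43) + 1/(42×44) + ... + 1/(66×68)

Partial fractions: 1/(k(k+2)) = (1/2)[1/k - 1/(k+2)]
Telescoping leaves the first two and last two terms:
= (1/2)[1/41 + 1/42 - 1/67 - 1/68]
= 72839/7845432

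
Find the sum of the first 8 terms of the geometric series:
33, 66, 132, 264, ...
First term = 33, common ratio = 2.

Sₙ = a(1 - rⁿ) / (1 - r)
S_8 = 33(1 - 2^8) / (1 - 2)
S_8 = 33(1 - 256) / (-1)
S_8 = 8415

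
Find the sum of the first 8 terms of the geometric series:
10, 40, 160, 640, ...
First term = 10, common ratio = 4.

Sₙ = a(1 - rⁿ) / (1 - r)
S_8 = 10(1 - 4^8) / (1 - 4)
S_8 = 10(1 - 65536) / (-3)
S_8 = 218450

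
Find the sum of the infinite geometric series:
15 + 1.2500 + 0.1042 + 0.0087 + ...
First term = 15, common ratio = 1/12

For |r| < 1, S = a / (1 - r)
S = 15 / (1 - (1/12))
S = 15 / (11/12)
S = 180/11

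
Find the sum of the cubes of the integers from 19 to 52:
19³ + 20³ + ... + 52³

Use ∑_{k=1}^{n} k³ = [n(n+1)/2]², then subtract the first 18 terms.
∑_{k=1}^{52} k³ = [52×53/2]² = 1378² = 1898884
∑_{k=1}^{18} k³ = [18×19/2]² = 171² = 29241
∑_{k=19}^{52} k³ = 1898884 - 29241 = 1869643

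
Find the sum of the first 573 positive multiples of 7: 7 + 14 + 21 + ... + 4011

Factor out 7: = 7(1 + 2 + ... + 573) = 7 × n(n+1)/2
= 7 × 573×574/2
= 7 × 164451
= 1151157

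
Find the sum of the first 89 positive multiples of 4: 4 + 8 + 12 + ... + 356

Factor out 4: = 4(1 + 2 + ... + 89) = 4 × n(n+1)/2
= 4 × 89×90/2
= 4 × 4005
= 16020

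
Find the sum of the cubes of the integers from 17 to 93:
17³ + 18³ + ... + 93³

Use ∑_{k=1}^{n} k³ = [n(n+1)/2]², then subtract the first 16 terms.
∑_{k=1}^{93} k³ = [93×94/2]² = 4371² = 19105641
∑_{k=1}^{16} k³ = [16×17/2]² = 136² = 18496
∑_{k=17}^{93} k³ = 19105641 - 18496 = 19087145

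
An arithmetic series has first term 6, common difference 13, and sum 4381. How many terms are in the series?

Using S = n/2 × [2a + (n-1)d]
4381 = n/2 × [2(6) + (n-1)(13)]
4381 = n/2 × [12 + 13n - 13]
8762 = n × [-1 + 13n]
13n² + (-1)n - 8762 = 0
Discriminant: Δ = (-1)² - 4(13)(-8762) = 1 + 455624 = 455625
√Δ = 675
n = [-(-1) + √Δ] / (2·13) = (1 + 675) / 26 = 676 / 26 = 26
(The negative root is discarded since n must be a positive integer.)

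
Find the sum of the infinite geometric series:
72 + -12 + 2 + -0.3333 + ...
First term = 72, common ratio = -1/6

For |r| < 1, S = a / (1 - r)
S = 72 / (1 - (-1/6))
S = 72 / (7/6)
S = 432/7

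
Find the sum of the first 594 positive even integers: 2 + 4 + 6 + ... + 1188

Sum of first n even numbers = n(n+1)
= 594×595
= 353430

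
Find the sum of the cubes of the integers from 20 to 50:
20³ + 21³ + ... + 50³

Use ∑_{k=1}^{n} k³ = [n(n+1)/2]², then subtract the first 19 terms.
∑_{k=1}^{50} k³ = [50×51/2]² = 1275² = 1625625
∑_{k=1}^{19} k³ = [19×20/2]² = 190² = 36100
∑_{k=20}^{50} k³ = 1625625 - 36100 = 1589525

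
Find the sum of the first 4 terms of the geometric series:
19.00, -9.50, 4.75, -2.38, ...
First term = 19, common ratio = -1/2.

Sₙ = a(1 - rⁿ) / (1 - r)
S_4 = 19(1 - (-1/2)^4) / (1 - (-1/2))
S_4 = 19(1 - (1/16)) / (3/2)
S_4 = 95/8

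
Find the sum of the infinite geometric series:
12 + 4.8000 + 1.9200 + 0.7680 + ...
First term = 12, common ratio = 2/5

For |r| < 1, S = a / (1 - r)
S = 12 / (1 - (2/5))
S = 12 / (3/5)
S = 20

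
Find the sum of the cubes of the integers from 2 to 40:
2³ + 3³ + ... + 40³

Use ∑_{k=1}^{n} k³ = [n(n+1)/2]², then subtract the first 1 terms.
∑_{k=1}^{40} k³ = [40×41/2]² = 820² = 672400
∑_{k=1}^{1} k³ = [1×2/2]² = 1² = 1
∑_{k=2}^{40} k³ = 672400 - 1 = 672399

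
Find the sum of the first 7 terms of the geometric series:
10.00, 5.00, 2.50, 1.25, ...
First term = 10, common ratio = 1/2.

Sₙ = a(1 - rⁿ) / (1 - r)
S_7 = 10(1 - (1/2)^7) / (1 - (1/2))
S_7 = 10(1 - (1/128)) / (1/2)
S_7 = 635/32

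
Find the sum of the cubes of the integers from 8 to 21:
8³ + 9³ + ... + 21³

Use ∑_{k=1}^{n} k³ = [n(n+1)/2]², then subtract the first 7 terms.
∑_{k=1}^{21} k³ = [21×22/2]² = 231² = 53361
∑_{k=1}^{7} k³ = [7×8/2]² = 28² = 784
∑_{k=8}^{21} k³ = 53361 - 784 = 52577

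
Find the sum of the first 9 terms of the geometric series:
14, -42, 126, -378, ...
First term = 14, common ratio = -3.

Sₙ = a(1 - rⁿ) / (1 - r)
S_9 = 14(1 - (-3)^9) / (1 - (-3))
S_9 = 14(1 - (-19683)) / (4)
S_9 = 68894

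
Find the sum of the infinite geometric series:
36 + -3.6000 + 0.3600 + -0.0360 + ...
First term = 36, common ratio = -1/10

For |r| < 1, S = a / (1 - r)
S = 36 / (1 - (-1/10))
S = 36 / (11/10)
S = 360/11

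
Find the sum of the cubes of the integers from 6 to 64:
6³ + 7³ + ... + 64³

Use ∑_{k=1}^{n} k³ = [n(n+1)/2]², then subtract the first 5 terms.
∑_{k=1}^{64} k³ = [64×65/2]² = 2080² = 4326400
∑_{k=1}^{5} k³ = [5×6/2]² = 15² = 225
∑_{k=6}^{64} k³ = 4326400 - 225 = 4326175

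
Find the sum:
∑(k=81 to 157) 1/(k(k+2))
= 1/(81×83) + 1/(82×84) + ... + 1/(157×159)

Partial fractions: 1/(k(k+2)) = (1/2)[1/k - 1/(k+2)]
Telescoping leaves the first two and last two terms:
= (1/2)[1/81 + 1/82 - 1/158 - 1/159]
= 165781/27810054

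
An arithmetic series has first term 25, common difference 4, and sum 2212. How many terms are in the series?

Using S = n/2 × [2a + (n-1)d]
2212 = n/2 × [2(25) + (n-1)(4)]
2212 = n/2 × [50 + 4n - 4]
4424 = n × [46 + 4n]
4n² + (46)n - 4424 = 0
Discriminant: Δ = (46)² - 4(4)(-4424) = 2116 + 70784 = 72900
√Δ = 270
n = [-(46) + √Δ] / (2·4) = (-46 + 270) / 8 = 224 / 8 = 28
(The negative root is discarded since n must be a positive integer.)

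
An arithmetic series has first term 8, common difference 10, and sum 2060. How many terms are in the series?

Using S = n/2 × [2a + (n-1)d]
2060 = n/2 × [2(8) + (n-1)(10)]
2060 = n/2 × [16 + 10n - 10]
4120 = n × [6 + 10n]
10n² + (6)n - 4120 = 0
Discriminant: Δ = (6)² - 4(10)(-4120) = 36 + 164800 = 164836
√Δ = 406
n = [-(6) + √Δ] / (2·10) = (-6 + 406) / 20 = 400 / 20 = 20
(The negative root is discarded since n must be a positive integer.)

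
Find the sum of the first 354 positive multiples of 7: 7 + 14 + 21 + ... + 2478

Factor out 7: = 7(1 + 2 + ... + 354) = 7 × n(n+1)/2
= 7 × 354×355/2
= 7 × 62835
= 439845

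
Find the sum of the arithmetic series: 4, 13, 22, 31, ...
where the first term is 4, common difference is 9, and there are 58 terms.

Sₙ = n/2 × (first + last)
Last term = a + (n-1)d = 4 + (58-1)×9 = 517
S_58 = 58/2 × (4 + 517)
S_58 = 58/2 × 521 = 15109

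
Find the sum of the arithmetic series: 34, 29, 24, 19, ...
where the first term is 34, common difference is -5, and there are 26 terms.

Sₙ = n/2 × (first + last)
Last term = a + (n-1)d = 34 + (26-1)×(-5) = -91
S_26 = 26/2 × (34 + (-91))
S_26 = 26/2 × (-57) = -741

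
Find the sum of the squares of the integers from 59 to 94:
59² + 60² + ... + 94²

Use ∑_{k=1}^{n} k² = n(n+1)(2n+1)/6, then subtract the first 58 terms.
∑_{k=1}^{94} k² = 94×95×189/6 = 281295
∑_{k=1}^{58} k² = 58×59×117/6 = 66729
∑_{k=59}^{94} k² = 281295 - 66729 = 214566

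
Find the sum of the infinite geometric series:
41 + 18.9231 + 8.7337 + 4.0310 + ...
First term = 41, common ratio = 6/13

For |r| < 1, S = a / (1 - r)
S = 41 / (1 - (6/13))
S = 41 / (7/13)
S = 533/7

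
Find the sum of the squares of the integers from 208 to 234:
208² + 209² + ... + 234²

Use ∑_{k=1}^{n} k² = n(n+1)(2n+1)/6, then subtract the first 207 terms.
∑_{k=1}^{234} k² = 234×235×469/6 = 4298385
∑_{k=1}^{207} k² = 207×208×415/6 = 2978040
∑_{k=208}^{234} k² = 4298385 - 2978040 = 1320345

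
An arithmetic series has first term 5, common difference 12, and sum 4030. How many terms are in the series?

Using S = n/2 × [2a + (n-1)d]
4030 = n/2 × [2(5) + (n-1)(12)]
4030 = n/2 × [10 + 12n - 12]
8060 = n × [-2 + 12n]
12n² + (-2)n - 8060 = 0
Discriminant: Δ = (-2)² - 4(12)(-8060) = 4 + 386880 = 386884
√Δ = 622
n = [-(-2) + √Δ] / (2·12) = (2 + 622) / 24 = 624 / 24 = 26
(The negative root is discarded since n must be a positive integer.)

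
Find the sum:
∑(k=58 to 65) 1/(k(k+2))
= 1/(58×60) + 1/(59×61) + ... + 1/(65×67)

Partial fractions: 1/(k(k+2)) = (1/2)[1/k - 1/(k+2)]
Telescoping leaves the first two and last two terms:
= (1/2)[1/58 + 1/59 - 1/66 - 1/67]
= 7781/3783021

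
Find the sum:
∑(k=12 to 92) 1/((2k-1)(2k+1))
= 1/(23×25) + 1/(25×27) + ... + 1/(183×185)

Partial fractions: 1/((2k-1)(2k+1)) = (1/2)[1/(2k-1) - 1/(2k+1)]
The series telescopes:
= (1/2)[1/23 - 1/185]
= 81/4255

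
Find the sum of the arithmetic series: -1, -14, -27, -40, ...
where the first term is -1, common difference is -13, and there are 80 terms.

Sₙ = n/2 × (first + last)
Last term = a + (n-1)d = -1 + (80-1)×(-13) = -1028
S_80 = 80/2 × (-1 + (-1028))
S_80 = 80/2 × (-1029) = -41160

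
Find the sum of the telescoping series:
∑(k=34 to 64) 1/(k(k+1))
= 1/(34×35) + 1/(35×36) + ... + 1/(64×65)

Partial fractions: 1/(k(k+1)) = 1/k - 1/(k+1)
The series telescopes:
= (1/34 - 1/35) + (1/35 - 1/36) + ... + (1/64 - 1/65)
= 1/34 - 1/65
= 31/2210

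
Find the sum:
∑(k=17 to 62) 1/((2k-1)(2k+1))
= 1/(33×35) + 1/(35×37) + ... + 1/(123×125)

Partial fractions: 1/((2k-1)(2k+1)) = (1/2)[1/(2k-1) - 1/(2k+1)]
The series telescopes:
= (1/2)[1/33 - 1/125]
= 46/4125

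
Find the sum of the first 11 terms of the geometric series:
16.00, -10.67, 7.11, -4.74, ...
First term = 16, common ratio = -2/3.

Sₙ = a(1 - rⁿ) / (1 - r)
S_11 = 16(1 - (-2/3)^11) / (1 - (-2/3))
S_11 = 16(1 - (-2048/177147)) / (5/3)
S_11 = 573424/59049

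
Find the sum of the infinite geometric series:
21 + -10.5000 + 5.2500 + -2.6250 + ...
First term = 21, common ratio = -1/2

For |r| < 1, S = a / (1 - r)
S = 21 / (1 - (-1/2))
S = 21 / (3/2)
S = 14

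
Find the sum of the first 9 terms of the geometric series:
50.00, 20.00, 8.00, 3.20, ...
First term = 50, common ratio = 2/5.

Sₙ = a(1 - rⁿ) / (1 - r)
S_9 = 50(1 - (2/5)^9) / (1 - (2/5))
S_9 = 50(1 - (512/1953125)) / (3/5)
S_9 = 1301742/15625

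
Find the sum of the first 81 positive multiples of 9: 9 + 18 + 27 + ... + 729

Factor out 9: = 9(1 + 2 + ... + 81) = 9 × n(n+1)/2
= 9 × 81×82/2
= 9 × 3321
= 29889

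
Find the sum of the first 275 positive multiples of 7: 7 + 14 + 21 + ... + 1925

Factor out 7: = 7(1 + 2 + ... + 275) = 7 × n(n+1)/2
= 7 × 275×276/2
= 7 × 37950
= 265650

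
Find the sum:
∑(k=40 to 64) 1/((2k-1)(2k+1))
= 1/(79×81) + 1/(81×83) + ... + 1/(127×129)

Partial fractions: 1/((2k-1)(2k+1)) = (1/2)[1/(2k-1) - 1/(2k+1)]
The series telescopes:
= (1/2)[1/79 - 1/129]
= 25/10191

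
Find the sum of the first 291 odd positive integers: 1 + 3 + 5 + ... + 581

Sum of first n odd numbers = n²
= 291²
= 84681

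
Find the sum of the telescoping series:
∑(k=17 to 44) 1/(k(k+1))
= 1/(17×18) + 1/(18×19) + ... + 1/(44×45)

Partial fractions: 1/(k(k+1)) = 1/k - 1/(k+1)
The series telescopes:
= (1/17 - 1/18) + (1/18 - 1/19) + ... + (1/44 - 1/45)
= 1/17 - 1/45
= 28/765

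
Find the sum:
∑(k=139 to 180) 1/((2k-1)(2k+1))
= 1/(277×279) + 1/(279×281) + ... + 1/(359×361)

Partial fractions: 1/((2k-1)(2k+1)) = (1/2)[1/(2k-1) - 1/(2k+1)]
The series telescopes:
= (1/2)[1/277 - 1/361]
= 42/99997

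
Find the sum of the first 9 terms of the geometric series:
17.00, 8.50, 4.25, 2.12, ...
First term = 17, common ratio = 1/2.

Sₙ = a(1 - rⁿ) / (1 - r)
S_9 = 17(1 - (1/2)^9) / (1 - (1/2))
S_9 = 17(1 - (1/512)) / (1/2)
S_9 = 8687/256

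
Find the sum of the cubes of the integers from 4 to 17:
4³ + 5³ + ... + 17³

Use ∑_{k=1}^{n} k³ = [n(n+1)/2]², then subtract the first 3 terms.
∑_{k=1}^{17} k³ = [17×18/2]² = 153² = 23409
∑_{k=1}^{3} k³ = [3×4/2]² = 6² = 36
∑_{k=4}^{17} k³ = 23409 - 36 = 23373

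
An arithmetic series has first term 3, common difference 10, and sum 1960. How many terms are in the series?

Using S = n/2 × [2a + (n-1)d]
1960 = n/2 × [2(3) + (n-1)(10)]
1960 = n/2 × [6 + 10n - 10]
3920 = n × [-4 + 10n]
10n² + (-4)n - 3920 = 0
Discriminant: Δ = (-4)² - 4(10)(-3920) = 16 + 156800 = 156816
√Δ = 396
n = [-(-4) + √Δ] / (2·10) = (4 + 396) / 20 = 400 / 20 = 20
(The negative root is discarded since n must be a positive integer.)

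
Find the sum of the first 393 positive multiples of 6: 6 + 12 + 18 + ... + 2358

Factor out 6: = 6(1 + 2 + ... + 393) = 6 × n(n+1)/2
= 6 × 393×394/2
= 6 × 77421
= 464526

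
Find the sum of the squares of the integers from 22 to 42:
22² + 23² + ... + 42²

Use ∑_{k=1}^{n} k² = n(n+1)(2n+1)/6, then subtract the first 21 terms.
∑_{k=1}^{42} k² = 42×43×85/6 = 25585
∑_{k=1}^{21} k² = 21×22×43/6 = 3311
∑_{k=22}^{42} k² = 25585 - 3311 = 22274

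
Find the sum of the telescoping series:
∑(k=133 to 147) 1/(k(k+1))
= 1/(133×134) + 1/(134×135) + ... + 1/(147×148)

Partial fractions: 1/(k(k+1)) = 1/k - 1/(k+1)
The series telescopes:
= (1/133 - 1/134) + (1/134 - 1/135) + ... + (1/147 - 1/148)
= 1/133 - 1/148
= 15/19684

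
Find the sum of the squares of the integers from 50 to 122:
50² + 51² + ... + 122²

Use ∑_{k=1}^{n} k² = n(n+1)(2n+1)/6, then subtract the first 49 terms.
∑_{k=1}^{122} k² = 122×123×245/6 = 612745
∑_{k=1}^{49} k² = 49×50×99/6 = 40425
∑_{k=50}^{122} k² = 612745 - 40425 = 572320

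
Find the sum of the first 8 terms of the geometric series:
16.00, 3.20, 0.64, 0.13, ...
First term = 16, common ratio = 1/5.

Sₙ = a(1 - rⁿ) / (1 - r)
S_8 = 16(1 - (1/5)^8) / (1 - (1/5))
S_8 = 16(1 - (1/390625)) / (4/5)
S_8 = 1562496/78125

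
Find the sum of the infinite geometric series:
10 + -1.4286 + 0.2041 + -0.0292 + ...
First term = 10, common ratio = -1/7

For |r| < 1, S = a / (1 - r)
S = 10 / (1 - (-1/7))
S = 10 / (8/7)
S = 35/4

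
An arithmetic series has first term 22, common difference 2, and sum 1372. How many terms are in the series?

Using S = n/2 × [2a + (n-1)d]
1372 = n/2 × [2(22) + (n-1)(2)]
1372 = n/2 × [44 + 2n - 2]
2744 = n × [42 + 2n]
2n² + (42)n - 2744 = 0
Discriminant: Δ = (42)² - 4(2)(-2744) = 1764 + 21952 = 23716
√Δ = 154
n = [-(42) + √Δ] / (2·2) = (-42 + 154) / 4 = 112 / 4 = 28
(The negative root is discarded since n must be a positive integer.)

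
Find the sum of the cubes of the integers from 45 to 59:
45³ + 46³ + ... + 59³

Use ∑_{k=1}^{n} k³ = [n(n+1)/2]², then subtract the first 44 terms.
∑_{k=1}^{59} k³ = [59×60/2]² = 1770² = 3132900
∑_{k=1}^{44} k³ = [44×45/2]² = 990² = 980100
∑_{k=45}^{59} k³ = 3132900 - 980100 = 2152800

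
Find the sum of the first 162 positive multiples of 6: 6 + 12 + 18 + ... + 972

Factor out 6: = 6(1 + 2 + ... + 162) = 6 × n(n+1)/2
= 6 × 162×163/2
= 6 × 13203
= 79218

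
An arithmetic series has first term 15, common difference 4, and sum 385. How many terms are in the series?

Using S = n/2 × [2a + (n-1)d]
385 = n/2 × [2(15) + (n-1)(4)]
385 = n/2 × [30 + 4n - 4]
770 = n × [26 + 4n]
4n² + (26)n - 770 = 0
Discriminant: Δ = (26)² - 4(4)(-770) = 676 + 12320 = 12996
√Δ = 114
n = [-(26) + √Δ] / (2·4) = (-26 + 114) / 8 = 88 / 8 = 11
(The negative root is discarded since n must be a positive integer.)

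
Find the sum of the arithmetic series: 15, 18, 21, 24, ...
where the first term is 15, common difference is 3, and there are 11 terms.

Sₙ = n/2 × (first + last)
Last term = a + (n-1)d = 15 + (11-1)×3 = 45
S_11 = 11/2 × (15 + 45)
S_11 = 11/2 × 60 = 330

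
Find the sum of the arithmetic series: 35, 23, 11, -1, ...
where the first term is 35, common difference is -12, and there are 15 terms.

Sₙ = n/2 × (first + last)
Last term = a + (n-1)d = 35 + (15-1)×(-12) = -133
S_15 = 15/2 × (35 + (-133))
S_15 = 15/2 × (-98) = -735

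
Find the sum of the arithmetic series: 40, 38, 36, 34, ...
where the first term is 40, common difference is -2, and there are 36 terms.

Sₙ = n/2 × (first + last)
Last term = a + (n-1)d = 40 + (36-1)×(-2) = -30
S_36 = 36/2 × (40 + (-30))
S_36 = 36/2 × 10 = 180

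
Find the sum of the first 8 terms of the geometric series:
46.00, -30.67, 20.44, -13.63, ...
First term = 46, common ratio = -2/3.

Sₙ = a(1 - rⁿ) / (1 - r)
S_8 = 46(1 - (-2/3)^8) / (1 - (-2/3))
S_8 = 46(1 - (256/6561)) / (5/3)
S_8 = 58006/2187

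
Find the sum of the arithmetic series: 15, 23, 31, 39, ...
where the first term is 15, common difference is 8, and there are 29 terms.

Sₙ = n/2 × (first + last)
Last term = a + (n-1)d = 15 + (29-1)×8 = 239
S_29 = 29/2 × (15 + 239)
S_29 = 29/2 × 254 = 3683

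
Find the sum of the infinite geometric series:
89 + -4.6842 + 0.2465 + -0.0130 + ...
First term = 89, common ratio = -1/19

For |r| < 1, S = a / (1 - r)
S = 89 / (1 - (-1/19))
S = 89 / (20/19)
S = 1691/20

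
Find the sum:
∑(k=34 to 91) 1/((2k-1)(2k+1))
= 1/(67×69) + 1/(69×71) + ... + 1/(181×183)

Partial fractions: 1/((2k-1)(2k+1)) = (1/2)[1/(2k-1) - 1/(2k+1)]
The series telescopes:
= (1/2)[1/67 - 1/183]
= 58/12261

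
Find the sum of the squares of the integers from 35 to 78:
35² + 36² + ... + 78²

Use ∑_{k=1}^{n} k² = n(n+1)(2n+1)/6, then subtract the first 34 terms.
∑_{k=1}^{78} k² = 78×79×157/6 = 161239
∑_{k=1}^{34} k² = 34×35×69/6 = 13685
∑_{k=35}^{78} k² = 161239 - 13685 = 147554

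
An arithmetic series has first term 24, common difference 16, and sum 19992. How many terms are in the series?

Using S = n/2 × [2a + (n-1)d]
19992 = n/2 × [2(24) + (n-1)(16)]
19992 = n/2 × [48 + 16n - 16]
39984 = n × [32 + 16n]
16n² + (32)n - 39984 = 0
Discriminant: Δ = (32)² - 4(16)(-39984) = 1024 + 2558976 = 2560000
√Δ = 1600
n = [-(32) + √Δ] / (2·16) = (-32 + 1600) / 32 = 1568 / 32 = 49
(The negative root is discarded since n must be a positive integer.)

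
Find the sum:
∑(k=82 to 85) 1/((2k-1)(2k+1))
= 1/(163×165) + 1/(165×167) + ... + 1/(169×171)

Partial fractions: 1/((2k-1)(2k+1)) = (1/2)[1/(2k-1) - 1/(2k+1)]
The series telescopes:
= (1/2)[1/163 - 1/171]
= 4/27873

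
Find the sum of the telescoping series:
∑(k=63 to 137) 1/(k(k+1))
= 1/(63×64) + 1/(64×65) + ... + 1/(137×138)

Partial fractions: 1/(k(k+1)) = 1/k - 1/(k+1)
The series telescopes:
= (1/63 - 1/64) + (1/64 - 1/65) + ... + (1/137 - 1/138)
= 1/63 - 1/138
= 25/2898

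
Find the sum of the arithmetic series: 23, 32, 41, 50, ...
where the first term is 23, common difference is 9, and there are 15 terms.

Sₙ = n/2 × (first + last)
Last term = a + (n-1)d = 23 + (15-1)×9 = 149
S_15 = 15/2 × (23 + 149)
S_15 = 15/2 × 172 = 1290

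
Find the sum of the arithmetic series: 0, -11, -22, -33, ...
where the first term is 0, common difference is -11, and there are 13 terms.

Sₙ = n/2 × (first + last)
Last term = a + (n-1)d = 0 + (13-1)×(-11) = -132
S_13 = 13/2 × (0 + (-132))
S_13 = 13/2 × (-132) = -858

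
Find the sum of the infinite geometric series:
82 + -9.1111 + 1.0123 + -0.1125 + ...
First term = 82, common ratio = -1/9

For |r| < 1, S = a / (1 - r)
S = 82 / (1 - (-1/9))
S = 82 / (10/9)
S = 369/5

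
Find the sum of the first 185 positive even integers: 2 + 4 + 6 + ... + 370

Sum of first n even numbers = n(n+1)
= 185×186
= 34410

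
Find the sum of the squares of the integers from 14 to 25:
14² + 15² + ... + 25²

Use ∑_{k=1}^{n} k² = n(n+1)(2n+1)/6, then subtract the first 13 terms.
∑_{k=1}^{25} k² = 25×26×51/6 = 5525
∑_{k=1}^{13} k² = 13×14×27/6 = 819
∑_{k=14}^{25} k² = 5525 - 819 = 4706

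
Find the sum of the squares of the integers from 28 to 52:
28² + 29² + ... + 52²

Use ∑_{k=1}^{n} k² = n(n+1)(2n+1)/6, then subtract the first 27 terms.
∑_{k=1}^{52} k² = 52×53×105/6 = 48230
∑_{k=1}^{27} k² = 27×28×55/6 = 6930
∑_{k=28}^{52} k² = 48230 - 6930 = 41300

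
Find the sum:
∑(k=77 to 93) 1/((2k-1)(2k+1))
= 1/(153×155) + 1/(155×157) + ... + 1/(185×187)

Partial fractions: 1/((2k-1)(2k+1)) = (1/2)[1/(2k-1) - 1/(2k+1)]
The series telescopes:
= (1/2)[1/153 - 1/187]
= 1/1683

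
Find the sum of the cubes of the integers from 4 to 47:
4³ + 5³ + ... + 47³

Use ∑_{k=1}^{n} k³ = [n(n+1)/2]², then subtract the first 3 terms.
∑_{k=1}^{47} k³ = [47×48/2]² = 1128² = 1272384
∑_{k=1}^{3} k³ = [3×4/2]² = 6² = 36
∑_{k=4}^{47} k³ = 1272384 - 36 = 1272348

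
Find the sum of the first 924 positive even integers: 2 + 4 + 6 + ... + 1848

Sum of first n even numbers = n(n+1)
= 924×925
= 854700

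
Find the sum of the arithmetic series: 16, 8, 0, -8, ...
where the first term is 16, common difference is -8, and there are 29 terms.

Sₙ = n/2 × (first + last)
Last term = a + (n-1)d = 16 + (29-1)×(-8) = -208
S_29 = 29/2 × (16 + (-208))
S_29 = 29/2 × (-192) = -2784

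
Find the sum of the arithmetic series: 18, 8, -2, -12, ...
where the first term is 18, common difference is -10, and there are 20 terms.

Sₙ = n/2 × (first + last)
Last term = a + (n-1)d = 18 + (20-1)×(-10) = -172
S_20 = 20/2 × (18 + (-172))
S_20 = 20/2 × (-154) = -1540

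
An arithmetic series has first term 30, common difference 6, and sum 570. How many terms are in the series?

Using S = n/2 × [2a + (n-1)d]
570 = n/2 × [2(30) + (n-1)(6)]
570 = n/2 × [60 + 6n - 6]
1140 = n × [54 + 6n]
6n² + (54)n - 1140 = 0
Discriminant: Δ = (54)² - 4(6)(-1140) = 2916 + 27360 = 30276
√Δ = 174
n = [-(54) + √Δ] / (2·6) = (-54 + 174) / 12 = 120 / 12 = 10
(The negative root is discarded since n must be a positive integer.)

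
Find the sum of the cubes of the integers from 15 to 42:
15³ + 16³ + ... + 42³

Use ∑_{k=1}^{n} k³ = [n(n+1)/2]², then subtract the first 14 terms.
∑_{k=1}^{42} k³ = [42×43/2]² = 903² = 815409
∑_{k=1}^{14} k³ = [14×15/2]² = 105² = 11025
∑_{k=15}^{42} k³ = 815409 - 11025 = 804384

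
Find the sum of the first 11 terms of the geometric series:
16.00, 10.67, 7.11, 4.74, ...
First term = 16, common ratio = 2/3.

Sₙ = a(1 - rⁿ) / (1 - r)
S_11 = 16(1 - (2/3)^11) / (1 - (2/3))
S_11 = 16(1 - (2048/177147)) / (1/3)
S_11 = 2801584/59049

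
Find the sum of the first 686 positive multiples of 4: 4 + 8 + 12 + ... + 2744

Factor out 4: = 4(1 + 2 + ... + 686) = 4 × n(n+1)/2
= 4 × 686×687/2
= 4 × 235641
= 942564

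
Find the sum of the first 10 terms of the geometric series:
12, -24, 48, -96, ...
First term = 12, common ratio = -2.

Sₙ = a(1 - rⁿ) / (1 - r)
S_10 = 12(1 - (-2)^10) / (1 - (-2))
S_10 = 12(1 - 1024) / (3)
S_10 = -4092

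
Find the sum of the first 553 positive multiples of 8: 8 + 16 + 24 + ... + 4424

Factor out 8: = 8(1 + 2 + ... + 553) = 8 × n(n+1)/2
= 8 × 553×554/2
= 8 × 153181
= 1225448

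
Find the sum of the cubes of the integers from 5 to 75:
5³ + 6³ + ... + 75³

Use ∑_{k=1}^{n} k³ = [n(n+1)/2]², then subtract the first 4 terms.
∑_{k=1}^{75} k³ = [75×76/2]² = 2850² = 8122500
∑_{k=1}^{4} k³ = [4×5/2]² = 10² = 100
∑_{k=5}^{75} k³ = 8122500 - 100 = 8122400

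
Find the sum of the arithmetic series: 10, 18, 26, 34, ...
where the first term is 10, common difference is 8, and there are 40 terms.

Sₙ = n/2 × (first + last)
Last term = a + (n-1)d = 10 + (40-1)×8 = 322
S_40 = 40/2 × (10 + 322)
S_40 = 40/2 × 332 = 6640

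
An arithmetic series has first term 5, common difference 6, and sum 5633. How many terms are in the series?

Using S = n/2 × [2a + (n-1)d]
5633 = n/2 × [2(5) + (n-1)(6)]
5633 = n/2 × [10 + 6n - 6]
11266 = n × [4 + 6n]
6n² + (4)n - 11266 = 0
Discriminant: Δ = (4)² - 4(6)(-11266) = 16 + 270384 = 270400
√Δ = 520
n = [-(4) + √Δ] / (2·6) = (-4 + 520) / 12 = 516 / 12 = 43
(The negative root is discarded since n must be a positive integer.)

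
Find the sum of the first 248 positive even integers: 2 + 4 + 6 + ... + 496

Sum of first n even numbers = n(n+1)
= 248×249
= 61752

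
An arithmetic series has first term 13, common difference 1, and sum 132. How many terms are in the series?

Using S = n/2 × [2a + (n-1)d]
132 = n/2 × [2(13) + (n-1)(1)]
132 = n/2 × [26 + 1n - 1]
264 = n × [25 + 1n]
1n² + (25)n - 264 = 0
Discriminant: Δ = (25)² - 4(1)(-264) = 625 + 1056 = 1681
√Δ = 41
n = [-(25) + √Δ] / (2·1) = (-25 + 41) / 2 = 16 / 2 = 8
(The negative root is discarded since n must be a positive integer.)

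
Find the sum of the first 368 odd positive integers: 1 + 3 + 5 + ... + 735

Sum of first n odd numbers = n²
= 368²
= 135424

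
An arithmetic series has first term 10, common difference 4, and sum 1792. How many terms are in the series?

Using S = n/2 × [2a + (n-1)d]
1792 = n/2 × [2(10) + (n-1)(4)]
1792 = n/2 × [20 + 4n - 4]
3584 = n × [16 + 4n]
4n² + (16)n - 3584 = 0
Discriminant: Δ = (16)² - 4(4)(-3584) = 256 + 57344 = 57600
√Δ = 240
n = [-(16) + √Δ] / (2·4) = (-16 + 240) / 8 = 224 / 8 = 28
(The negative root is discarded since n must be a positive integer.)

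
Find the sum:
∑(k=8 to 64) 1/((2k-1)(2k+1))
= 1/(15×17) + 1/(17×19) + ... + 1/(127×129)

Partial fractions: 1/((2k-1)(2k+1)) = (1/2)[1/(2k-1) - 1/(2k+1)]
The series telescopes:
= (1/2)[1/15 - 1/129]
= 19/645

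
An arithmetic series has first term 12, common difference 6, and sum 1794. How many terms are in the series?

Using S = n/2 × [2a + (n-1)d]
1794 = n/2 × [2(12) + (n-1)(6)]
1794 = n/2 × [24 + 6n - 6]
3588 = n × [18 + 6n]
6n² + (18)n - 3588 = 0
Discriminant: Δ = (18)² - 4(6)(-3588) = 324 + 86112 = 86436
√Δ = 294
n = [-(18) + √Δ] / (2·6) = (-18 + 294) / 12 = 276 / 12 = 23
(The negative root is discarded since n must be a positive integer.)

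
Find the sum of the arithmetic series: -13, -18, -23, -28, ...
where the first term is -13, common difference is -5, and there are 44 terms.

Sₙ = n/2 × (first + last)
Last term = a + (n-1)d = -13 + (44-1)×(-5) = -228
S_44 = 44/2 × (-13 + (-228))
S_44 = 44/2 × (-241) = -5302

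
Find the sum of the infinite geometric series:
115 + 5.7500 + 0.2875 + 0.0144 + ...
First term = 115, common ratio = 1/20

For |r| < 1, S = a / (1 - r)
S = 115 / (1 - (1/20))
S = 115 / (19/20)
S = 2300/19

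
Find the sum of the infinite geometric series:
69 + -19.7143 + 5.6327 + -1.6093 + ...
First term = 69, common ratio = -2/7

For |r| < 1, S = a / (1 - r)
S = 69 / (1 - (-2/7))
S = 69 / (9/7)
S = 161/3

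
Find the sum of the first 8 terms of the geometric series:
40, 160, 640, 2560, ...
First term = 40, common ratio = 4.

Sₙ = a(1 - rⁿ) / (1 - r)
S_8 = 40(1 - 4^8) / (1 - 4)
S_8 = 40(1 - 65536) / (-3)
S_8 = 873800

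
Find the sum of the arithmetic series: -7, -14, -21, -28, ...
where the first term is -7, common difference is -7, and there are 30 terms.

Sₙ = n/2 × (first + last)
Last term = a + (n-1)d = -7 + (30-1)×(-7) = -210
S_30 = 30/2 × (-7 + (-210))
S_30 = 30/2 × (-217) = -3255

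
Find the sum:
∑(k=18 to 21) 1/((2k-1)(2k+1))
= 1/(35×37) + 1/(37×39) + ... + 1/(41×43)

Partial fractions: 1/((2k-1)(2k+1)) = (1/2)[1/(2k-1) - 1/(2k+1)]
The series telescopes:
= (1/2)[1/35 - 1/43]
= 4/1505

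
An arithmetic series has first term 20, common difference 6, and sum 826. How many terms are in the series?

Using S = n/2 × [2a + (n-1)d]
826 = n/2 × [2(20) + (n-1)(6)]
826 = n/2 × [40 + 6n - 6]
1652 = n × [34 + 6n]
6n² + (34)n - 1652 = 0
Discriminant: Δ = (34)² - 4(6)(-1652) = 1156 + 39648 = 40804
√Δ = 202
n = [-(34) + √Δ] / (2·6) = (-34 + 202) / 12 = 168 / 12 = 14
(The negative root is discarded since n must be a positive integer.)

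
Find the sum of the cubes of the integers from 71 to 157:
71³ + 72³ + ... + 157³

Use ∑_{k=1}^{n} k³ = [n(n+1)/2]², then subtract the first 70 terms.
∑_{k=1}^{157} k³ = [157×158/2]² = 12403² = 153834409
∑_{k=1}^{70} k³ = [70×71/2]² = 2485² = 6175225
∑_{k=71}^{157} k³ = 153834409 - 6175225 = 147659184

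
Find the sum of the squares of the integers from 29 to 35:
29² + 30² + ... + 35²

Use ∑_{k=1}^{n} k² = n(n+1)(2n+1)/6, then subtract the first 28 terms.
∑_{k=1}^{35} k² = 35×36×71/6 = 14910
∑_{k=1}^{28} k² = 28×29×57/6 = 7714
∑_{k=29}^{35} k² = 14910 - 7714 = 7196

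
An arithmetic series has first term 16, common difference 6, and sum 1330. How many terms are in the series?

Using S = n/2 × [2a + (n-1)d]
1330 = n/2 × [2(16) + (n-1)(6)]
1330 = n/2 × [32 + 6n - 6]
2660 = n × [26 + 6n]
6n² + (26)n - 2660 = 0
Discriminant: Δ = (26)² - 4(6)(-2660) = 676 + 63840 = 64516
√Δ = 254
n = [-(26) + √Δ] / (2·6) = (-26 + 254) / 12 = 228 / 12 = 19
(The negative root is discarded since n must be a positive integer.)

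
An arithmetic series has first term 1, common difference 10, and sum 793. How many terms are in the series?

Using S = n/2 × [2a + (n-1)d]
793 = n/2 × [2(1) + (n-1)(10)]
793 = n/2 × [2 + 10n - 10]
1586 = n × [-8 + 10n]
10n² + (-8)n - 1586 = 0
Discriminant: Δ = (-8)² - 4(10)(-1586) = 64 + 63440 = 63504
√Δ = 252
n = [-(-8) + √Δ] / (2·10) = (8 + 252) / 20 = 260 / 20 = 13
(The negative root is discarded since n must be a positive integer.)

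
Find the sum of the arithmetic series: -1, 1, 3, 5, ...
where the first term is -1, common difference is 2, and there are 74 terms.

Sₙ = n/2 × (first + last)
Last term = a + (n-1)d = -1 + (74-1)×2 = 145
S_74 = 74/2 × (-1 + 145)
S_74 = 74/2 × 144 = 5328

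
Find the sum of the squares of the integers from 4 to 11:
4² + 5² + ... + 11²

Use ∑_{k=1}^{n} k² = n(n+1)(2n+1)/6, then subtract the first 3 terms.
∑_{k=1}^{11} k² = 11×12×23/6 = 506
∑_{k=1}^{3} k² = 3×4×7/6 = 14
∑_{k=4}^{11} k² = 506 - 14 = 492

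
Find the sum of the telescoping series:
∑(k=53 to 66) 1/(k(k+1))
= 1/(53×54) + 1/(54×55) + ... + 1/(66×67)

Partial fractions: 1/(k(k+1)) = 1/k - 1/(k+1)
The series telescopes:
= (1/53 - 1/54) + (1/54 - 1/55) + ... + (1/66 - 1/67)
= 1/53 - 1/67
= 14/3551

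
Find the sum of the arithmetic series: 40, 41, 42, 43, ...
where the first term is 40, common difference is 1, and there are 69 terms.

Sₙ = n/2 × (first + last)
Last term = a + (n-1)d = 40 + (69-1)×1 = 108
S_69 = 69/2 × (40 + 108)
S_69 = 69/2 × 148 = 5106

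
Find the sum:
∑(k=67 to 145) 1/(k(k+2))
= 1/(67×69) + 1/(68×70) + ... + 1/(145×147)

Partial fractions: 1/(k(k+2)) = (1/2)[1/k - 1/(k+2)]
Telescoping leaves the first two and last two terms:
= (1/2)[1/67 + 1/68 - 1/146 - 1/147]
= 781231/97780872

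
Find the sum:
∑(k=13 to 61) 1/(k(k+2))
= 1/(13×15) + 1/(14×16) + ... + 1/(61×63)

Partial fractions: 1/(k(k+2)) = (1/2)[1/k - 1/(k+2)]
Telescoping leaves the first two and last two terms:
= (1/2)[1/13 + 1/14 - 1/62 - 1/63]
= 211/3627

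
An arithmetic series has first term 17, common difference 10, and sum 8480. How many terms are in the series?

Using S = n/2 × [2a + (n-1)d]
8480 = n/2 × [2(17) + (n-1)(10)]
8480 = n/2 × [34 + 10n - 10]
16960 = n × [24 + 10n]
10n² + (24)n - 16960 = 0
Discriminant: Δ = (24)² - 4(10)(-16960) = 576 + 678400 = 678976
√Δ = 824
n = [-(24) + √Δ] / (2·10) = (-24 + 824) / 20 = 800 / 20 = 40
(The negative root is discarded since n must be a positive integer.)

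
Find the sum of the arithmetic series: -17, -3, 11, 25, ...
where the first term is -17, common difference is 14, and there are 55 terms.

Sₙ = n/2 × (first + last)
Last term = a + (n-1)d = -17 + (55-1)×14 = 739
S_55 = 55/2 × (-17 + 739)
S_55 = 55/2 × 722 = 19855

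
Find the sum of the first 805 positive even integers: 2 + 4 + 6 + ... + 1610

Sum of first n even numbers = n(n+1)
= 805×806
= 648830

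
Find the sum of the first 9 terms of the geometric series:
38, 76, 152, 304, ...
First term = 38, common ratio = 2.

Sₙ = a(1 - rⁿ) / (1 - r)
S_9 = 38(1 - 2^9) / (1 - 2)
S_9 = 38(1 - 512) / (-1)
S_9 = 19418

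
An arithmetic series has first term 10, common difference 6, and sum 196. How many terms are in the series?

Using S = n/2 × [2a + (n-1)d]
196 = n/2 × [2(10) + (n-1)(6)]
196 = n/2 × [20 + 6n - 6]
392 = n × [14 + 6n]
6n² + (14)n - 392 = 0
Discriminant: Δ = (14)² - 4(6)(-392) = 196 + 9408 = 9604
√Δ = 98
n = [-(14) + √Δ] / (2·6) = (-14 + 98) / 12 = 84 / 12 = 7
(The negative root is discarded since n must be a positive integer.)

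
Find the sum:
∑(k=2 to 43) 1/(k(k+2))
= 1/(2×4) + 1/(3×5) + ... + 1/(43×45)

Partial fractions: 1/(k(k+2)) = (1/2)[1/k - 1/(k+2)]
Telescoping leaves the first two and last two terms:
= (1/2)[1/2 + 1/3 - 1/44 - 1/45]
= 1561/3960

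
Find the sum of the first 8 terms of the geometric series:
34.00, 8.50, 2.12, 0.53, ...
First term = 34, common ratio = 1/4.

Sₙ = a(1 - rⁿ) / (1 - r)
S_8 = 34(1 - (1/4)^8) / (1 - (1/4))
S_8 = 34(1 - (1/65536)) / (3/4)
S_8 = 371365/8192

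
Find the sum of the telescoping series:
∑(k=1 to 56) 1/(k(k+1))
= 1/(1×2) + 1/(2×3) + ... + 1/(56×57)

Partial fractions: 1/(k(k+1)) = 1/k - 1/(k+1)
The series telescopes:
= (1/1 - 1/2) + (1/2 - 1/3) + ... + (1/56 - 1/57)
= 1/1 - 1/57
= 56/57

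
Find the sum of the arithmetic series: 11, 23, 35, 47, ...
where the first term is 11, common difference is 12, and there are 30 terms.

Sₙ = n/2 × (first + last)
Last term = a + (n-1)d = 11 + (30-1)×12 = 359
S_30 = 30/2 × (11 + 359)
S_30 = 30/2 × 370 = 5550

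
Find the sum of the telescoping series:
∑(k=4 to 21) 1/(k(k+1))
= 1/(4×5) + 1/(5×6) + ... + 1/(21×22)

Partial fractions: 1/(k(k+1)) = 1/k - 1/(k+1)
The series telescopes:
= (1/4 - 1/5) + (1/5 - 1/6) + ... + (1/21 - 1/22)
= 1/4 - 1/22
= 9/44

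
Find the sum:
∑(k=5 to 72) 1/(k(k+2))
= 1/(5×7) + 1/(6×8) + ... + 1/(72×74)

Partial fractions: 1/(k(k+2)) = (1/2)[1/k - 1/(k+2)]
Telescoping leaves the first two and last two terms:
= (1/2)[1/5 + 1/6 - 1/73 - 1/74]
= 13753/81030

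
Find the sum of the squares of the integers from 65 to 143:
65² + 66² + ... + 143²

Use ∑_{k=1}^{n} k² = n(n+1)(2n+1)/6, then subtract the first 64 terms.
∑_{k=1}^{143} k² = 143×144×287/6 = 984984
∑_{k=1}^{64} k² = 64×65×129/6 = 89440
∑_{k=65}^{143} k² = 984984 - 89440 = 895544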